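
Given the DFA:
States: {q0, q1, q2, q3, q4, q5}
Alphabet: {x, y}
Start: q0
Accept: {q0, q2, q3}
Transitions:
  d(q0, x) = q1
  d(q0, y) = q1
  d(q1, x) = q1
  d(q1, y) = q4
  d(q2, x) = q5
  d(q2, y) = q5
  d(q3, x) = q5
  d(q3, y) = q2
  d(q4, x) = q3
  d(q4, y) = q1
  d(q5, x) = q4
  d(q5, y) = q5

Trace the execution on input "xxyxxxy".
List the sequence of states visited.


Input: xxyxxxy
d(q0, x) = q1
d(q1, x) = q1
d(q1, y) = q4
d(q4, x) = q3
d(q3, x) = q5
d(q5, x) = q4
d(q4, y) = q1


q0 -> q1 -> q1 -> q4 -> q3 -> q5 -> q4 -> q1


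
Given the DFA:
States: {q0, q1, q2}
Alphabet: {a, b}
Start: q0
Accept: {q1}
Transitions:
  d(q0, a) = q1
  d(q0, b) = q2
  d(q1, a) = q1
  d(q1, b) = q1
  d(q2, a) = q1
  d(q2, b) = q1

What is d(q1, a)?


Looking up transition d(q1, a)

q1


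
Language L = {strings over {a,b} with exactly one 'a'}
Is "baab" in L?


count('a') = 2

No, "baab" is not in L


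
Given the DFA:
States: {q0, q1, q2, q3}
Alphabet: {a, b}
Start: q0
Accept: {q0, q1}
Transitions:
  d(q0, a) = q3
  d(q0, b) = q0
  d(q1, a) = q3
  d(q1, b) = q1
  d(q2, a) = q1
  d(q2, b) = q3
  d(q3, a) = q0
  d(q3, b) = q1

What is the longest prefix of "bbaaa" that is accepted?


Run the DFA, marking each prefix where the state is accepting:
  "" -> q0 [accept]
  "b" -> q0 [accept]
  "bb" -> q0 [accept]
  "bba" -> q3 [reject]
  "bbaa" -> q0 [accept]
  "bbaaa" -> q3 [reject]

"bbaa"


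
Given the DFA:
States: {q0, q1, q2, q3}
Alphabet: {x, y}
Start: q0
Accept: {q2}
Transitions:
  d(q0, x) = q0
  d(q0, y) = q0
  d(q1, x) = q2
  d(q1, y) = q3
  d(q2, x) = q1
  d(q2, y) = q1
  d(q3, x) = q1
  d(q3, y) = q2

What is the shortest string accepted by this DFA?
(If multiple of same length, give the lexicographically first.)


BFS by string length (lex-first path to each state shown):
  len 0: q0<-""
  len 1: q0<-"x"
  len 2: q0<-"xx"
  len 3: q0<-"xxx"
  len 4: q0<-"xxxx"
  len 5: q0<-"xxxxx"
  len 6: q0<-"xxxxxx"
  len 7: q0<-"xxxxxxx"
  len 8: q0<-"xxxxxxxx"

No string accepted (empty language)


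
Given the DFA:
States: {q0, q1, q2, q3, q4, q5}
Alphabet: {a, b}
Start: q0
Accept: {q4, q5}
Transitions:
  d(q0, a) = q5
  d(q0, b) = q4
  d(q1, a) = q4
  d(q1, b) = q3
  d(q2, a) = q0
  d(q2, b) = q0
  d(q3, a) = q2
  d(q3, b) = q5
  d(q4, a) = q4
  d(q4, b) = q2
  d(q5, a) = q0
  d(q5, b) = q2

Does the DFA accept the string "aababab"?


Trace: q0 -> q5 -> q0 -> q4 -> q4 -> q2 -> q0 -> q4
Final state: q4
Accept states: {q4, q5}

Yes, accepted (final state q4 is an accept state)


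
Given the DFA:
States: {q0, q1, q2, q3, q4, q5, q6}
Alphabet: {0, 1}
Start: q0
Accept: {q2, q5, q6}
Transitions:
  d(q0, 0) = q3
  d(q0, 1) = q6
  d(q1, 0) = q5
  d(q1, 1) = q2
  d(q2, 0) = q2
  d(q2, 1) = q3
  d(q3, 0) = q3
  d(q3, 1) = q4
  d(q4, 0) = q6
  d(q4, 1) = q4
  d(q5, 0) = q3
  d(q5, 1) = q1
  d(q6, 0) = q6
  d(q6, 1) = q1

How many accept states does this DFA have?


Accept states listed: {q2, q5, q6}
Counting: q2(1) q5(2) q6(3)

3


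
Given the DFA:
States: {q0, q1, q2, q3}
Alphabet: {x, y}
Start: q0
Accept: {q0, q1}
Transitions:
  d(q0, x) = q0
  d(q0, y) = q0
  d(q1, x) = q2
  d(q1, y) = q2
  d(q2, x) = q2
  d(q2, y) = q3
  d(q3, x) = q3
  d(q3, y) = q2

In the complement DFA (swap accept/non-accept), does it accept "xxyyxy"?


Trace: q0 -> q0 -> q0 -> q0 -> q0 -> q0 -> q0
Final: q0
Original accept: {q0, q1}
Complement: q0 is in original accept

No, complement rejects (original accepts)


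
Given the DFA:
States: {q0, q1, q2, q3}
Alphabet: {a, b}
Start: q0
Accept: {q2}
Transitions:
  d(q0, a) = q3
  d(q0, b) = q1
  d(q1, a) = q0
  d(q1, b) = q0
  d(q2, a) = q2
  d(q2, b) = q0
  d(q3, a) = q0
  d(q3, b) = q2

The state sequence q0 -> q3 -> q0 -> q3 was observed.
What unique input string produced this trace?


Trace back each transition to find the symbol:
  q0 --[a]--> q3
  q3 --[a]--> q0
  q0 --[a]--> q3

"aaa"


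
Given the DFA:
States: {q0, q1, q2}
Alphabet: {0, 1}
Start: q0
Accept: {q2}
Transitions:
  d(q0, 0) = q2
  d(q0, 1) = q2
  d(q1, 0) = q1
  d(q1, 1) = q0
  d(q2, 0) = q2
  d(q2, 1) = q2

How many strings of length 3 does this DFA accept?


Enumerating all length-3 strings:
  "000" -> q2 [accept]
  "001" -> q2 [accept]
  "010" -> q2 [accept]
  "011" -> q2 [accept]
  "100" -> q2 [accept]
  "101" -> q2 [accept]
  "110" -> q2 [accept]
  "111" -> q2 [accept]

8 out of 8


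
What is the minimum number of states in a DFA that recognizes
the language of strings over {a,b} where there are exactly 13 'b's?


States: count = 0, 1, ..., 13 (that's 14 states), plus a dead state for count > 13.
Total: 14 + 1 = 15. Accept = count-13 state.

15


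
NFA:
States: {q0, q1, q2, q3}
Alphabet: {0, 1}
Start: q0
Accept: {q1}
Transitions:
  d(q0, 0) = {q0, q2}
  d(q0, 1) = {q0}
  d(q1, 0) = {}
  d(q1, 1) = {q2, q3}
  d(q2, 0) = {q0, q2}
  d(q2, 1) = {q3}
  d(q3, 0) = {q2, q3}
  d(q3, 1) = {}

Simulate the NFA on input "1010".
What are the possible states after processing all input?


Start: {q0}
  --1--> {q0}
  --0--> {q0, q2}
  --1--> {q0, q3}
  --0--> {q0, q2, q3}

{q0, q2, q3}


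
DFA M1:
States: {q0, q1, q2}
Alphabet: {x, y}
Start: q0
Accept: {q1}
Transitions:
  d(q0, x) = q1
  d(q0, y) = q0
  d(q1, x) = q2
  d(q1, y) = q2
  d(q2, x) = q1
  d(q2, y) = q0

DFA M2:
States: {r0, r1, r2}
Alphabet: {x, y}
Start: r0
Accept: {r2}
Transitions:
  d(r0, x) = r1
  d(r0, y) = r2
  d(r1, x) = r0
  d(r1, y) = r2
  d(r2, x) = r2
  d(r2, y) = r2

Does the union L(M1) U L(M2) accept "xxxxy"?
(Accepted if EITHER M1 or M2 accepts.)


M1: final=q0 accepted=False
M2: final=r2 accepted=True

Yes, union accepts


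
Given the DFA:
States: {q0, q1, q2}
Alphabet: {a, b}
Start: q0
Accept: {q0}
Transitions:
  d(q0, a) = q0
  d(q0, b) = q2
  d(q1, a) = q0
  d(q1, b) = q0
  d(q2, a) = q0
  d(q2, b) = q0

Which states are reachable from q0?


BFS from q0:
  layer 0: {q0}
  layer 1: {q2}

{q0, q2}


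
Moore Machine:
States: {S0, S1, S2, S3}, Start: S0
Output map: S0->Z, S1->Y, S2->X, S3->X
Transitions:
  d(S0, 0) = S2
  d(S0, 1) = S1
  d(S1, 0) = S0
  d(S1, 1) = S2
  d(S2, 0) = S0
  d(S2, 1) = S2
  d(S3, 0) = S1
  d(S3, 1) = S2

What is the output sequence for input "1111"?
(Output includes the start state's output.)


Start: S0 (output Z)
  --1--> S1 (output Y)
  --1--> S2 (output X)
  --1--> S2 (output X)
  --1--> S2 (output X)

"ZYXXX"


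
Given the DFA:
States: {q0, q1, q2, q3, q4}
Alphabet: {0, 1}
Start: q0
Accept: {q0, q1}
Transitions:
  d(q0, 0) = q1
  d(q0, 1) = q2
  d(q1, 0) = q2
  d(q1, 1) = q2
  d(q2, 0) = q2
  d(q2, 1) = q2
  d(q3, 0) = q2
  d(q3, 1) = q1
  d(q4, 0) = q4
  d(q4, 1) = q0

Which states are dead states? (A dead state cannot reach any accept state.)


Forward reachability from each state:
  q0 -> reaches accept state q0 (live)
  q1 -> reaches accept state q1 (live)
  q2 -> reaches {q2}, no accept state (dead)
  q3 -> reaches accept state q1 (live)
  q4 -> reaches accept state q0 (live)

{q2}


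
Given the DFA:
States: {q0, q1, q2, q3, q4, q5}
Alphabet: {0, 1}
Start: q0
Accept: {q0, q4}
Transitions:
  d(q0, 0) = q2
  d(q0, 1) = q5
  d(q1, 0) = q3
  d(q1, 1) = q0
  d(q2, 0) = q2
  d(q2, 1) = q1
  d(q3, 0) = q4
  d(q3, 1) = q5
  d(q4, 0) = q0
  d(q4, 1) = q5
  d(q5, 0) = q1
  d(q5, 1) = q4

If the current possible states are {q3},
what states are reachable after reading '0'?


Apply transition on '0' from each current state:
  d(q3, 0) = q4

{q4}


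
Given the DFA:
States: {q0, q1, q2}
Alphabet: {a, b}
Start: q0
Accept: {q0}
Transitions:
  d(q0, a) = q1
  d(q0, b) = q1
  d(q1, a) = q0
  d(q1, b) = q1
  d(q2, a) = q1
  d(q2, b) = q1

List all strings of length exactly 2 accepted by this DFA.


All strings of length 2: 4 total
Accepted: 2

"aa", "ba"


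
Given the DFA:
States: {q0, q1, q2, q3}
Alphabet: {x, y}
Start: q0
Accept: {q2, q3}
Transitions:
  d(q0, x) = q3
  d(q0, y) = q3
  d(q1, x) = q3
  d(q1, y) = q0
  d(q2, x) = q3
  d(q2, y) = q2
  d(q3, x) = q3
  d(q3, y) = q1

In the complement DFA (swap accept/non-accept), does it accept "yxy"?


Trace: q0 -> q3 -> q3 -> q1
Final: q1
Original accept: {q2, q3}
Complement: q1 is not in original accept

Yes, complement accepts (original rejects)


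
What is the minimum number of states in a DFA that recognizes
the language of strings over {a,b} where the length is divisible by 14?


States track (length) mod 14.
Need 14 states: one per remainder 0..13; accept = remainder 0.

14


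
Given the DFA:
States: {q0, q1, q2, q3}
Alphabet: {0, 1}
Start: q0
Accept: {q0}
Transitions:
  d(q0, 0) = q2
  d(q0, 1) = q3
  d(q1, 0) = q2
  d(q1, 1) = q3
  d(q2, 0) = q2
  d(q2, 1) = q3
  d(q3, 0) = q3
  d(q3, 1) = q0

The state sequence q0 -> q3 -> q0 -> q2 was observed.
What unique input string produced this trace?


Trace back each transition to find the symbol:
  q0 --[1]--> q3
  q3 --[1]--> q0
  q0 --[0]--> q2

"110"


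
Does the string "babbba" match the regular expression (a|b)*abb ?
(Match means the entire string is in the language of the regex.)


|string| = 6; first = 'b'; last = 'a'

No, "babbba" does not match (a|b)*abb


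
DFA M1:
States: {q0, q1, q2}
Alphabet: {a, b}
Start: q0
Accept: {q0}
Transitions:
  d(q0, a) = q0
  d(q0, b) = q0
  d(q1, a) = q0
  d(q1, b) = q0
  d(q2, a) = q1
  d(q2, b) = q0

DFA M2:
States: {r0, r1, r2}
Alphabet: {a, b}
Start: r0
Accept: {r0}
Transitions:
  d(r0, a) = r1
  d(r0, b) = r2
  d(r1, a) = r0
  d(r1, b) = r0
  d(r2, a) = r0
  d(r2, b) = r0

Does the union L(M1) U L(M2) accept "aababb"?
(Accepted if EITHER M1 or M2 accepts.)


M1: final=q0 accepted=True
M2: final=r0 accepted=True

Yes, union accepts


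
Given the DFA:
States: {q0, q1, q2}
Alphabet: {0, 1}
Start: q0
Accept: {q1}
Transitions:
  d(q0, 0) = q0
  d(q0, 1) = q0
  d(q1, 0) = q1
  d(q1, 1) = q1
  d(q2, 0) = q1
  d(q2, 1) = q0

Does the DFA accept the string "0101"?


Trace: q0 -> q0 -> q0 -> q0 -> q0
Final state: q0
Accept states: {q1}

No, rejected (final state q0 is not an accept state)


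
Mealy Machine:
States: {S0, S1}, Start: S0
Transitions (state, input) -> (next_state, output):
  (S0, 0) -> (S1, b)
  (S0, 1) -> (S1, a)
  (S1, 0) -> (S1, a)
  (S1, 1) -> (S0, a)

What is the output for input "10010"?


Step-by-step:
  (S0, 1) -> (S1, a)
  (S1, 0) -> (S1, a)
  (S1, 0) -> (S1, a)
  (S1, 1) -> (S0, a)
  (S0, 0) -> (S1, b)

"aaaab"


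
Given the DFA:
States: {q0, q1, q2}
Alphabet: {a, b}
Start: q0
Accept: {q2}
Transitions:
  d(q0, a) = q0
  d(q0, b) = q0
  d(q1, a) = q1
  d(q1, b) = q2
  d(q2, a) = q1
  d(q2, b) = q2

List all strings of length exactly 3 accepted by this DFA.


All strings of length 3: 8 total
Accepted: 0

None


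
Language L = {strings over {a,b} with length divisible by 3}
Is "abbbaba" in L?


length = 7; 7 mod 3 = 1

No, "abbbaba" is not in L


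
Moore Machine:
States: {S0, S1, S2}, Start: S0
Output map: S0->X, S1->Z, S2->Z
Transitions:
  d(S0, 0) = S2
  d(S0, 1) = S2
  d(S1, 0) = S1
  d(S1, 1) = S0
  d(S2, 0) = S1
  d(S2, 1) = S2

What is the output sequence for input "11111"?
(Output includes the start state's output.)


Start: S0 (output X)
  --1--> S2 (output Z)
  --1--> S2 (output Z)
  --1--> S2 (output Z)
  --1--> S2 (output Z)
  --1--> S2 (output Z)

"XZZZZZ"


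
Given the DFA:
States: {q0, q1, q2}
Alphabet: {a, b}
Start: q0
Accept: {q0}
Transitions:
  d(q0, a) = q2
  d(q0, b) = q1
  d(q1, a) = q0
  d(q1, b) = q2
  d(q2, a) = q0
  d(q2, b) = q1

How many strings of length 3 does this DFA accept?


Enumerating all length-3 strings:
  "aaa" -> q2 [reject]
  "aab" -> q1 [reject]
  "aba" -> q0 [accept]
  "abb" -> q2 [reject]
  "baa" -> q2 [reject]
  "bab" -> q1 [reject]
  "bba" -> q0 [accept]
  "bbb" -> q1 [reject]

2 out of 8


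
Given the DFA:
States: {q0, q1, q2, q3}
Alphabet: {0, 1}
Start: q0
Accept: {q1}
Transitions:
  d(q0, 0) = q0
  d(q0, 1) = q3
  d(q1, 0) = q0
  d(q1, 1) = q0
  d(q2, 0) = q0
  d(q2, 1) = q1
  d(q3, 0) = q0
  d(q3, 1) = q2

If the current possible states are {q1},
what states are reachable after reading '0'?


Apply transition on '0' from each current state:
  d(q1, 0) = q0

{q0}


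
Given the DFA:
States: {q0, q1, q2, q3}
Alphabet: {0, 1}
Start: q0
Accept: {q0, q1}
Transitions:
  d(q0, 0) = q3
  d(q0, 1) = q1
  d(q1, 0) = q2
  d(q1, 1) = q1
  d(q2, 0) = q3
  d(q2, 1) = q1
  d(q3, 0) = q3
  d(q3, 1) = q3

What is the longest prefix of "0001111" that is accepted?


Run the DFA, marking each prefix where the state is accepting:
  "" -> q0 [accept]
  "0" -> q3 [reject]
  "00" -> q3 [reject]
  "000" -> q3 [reject]
  "0001" -> q3 [reject]
  "00011" -> q3 [reject]
  "000111" -> q3 [reject]
  "0001111" -> q3 [reject]

""


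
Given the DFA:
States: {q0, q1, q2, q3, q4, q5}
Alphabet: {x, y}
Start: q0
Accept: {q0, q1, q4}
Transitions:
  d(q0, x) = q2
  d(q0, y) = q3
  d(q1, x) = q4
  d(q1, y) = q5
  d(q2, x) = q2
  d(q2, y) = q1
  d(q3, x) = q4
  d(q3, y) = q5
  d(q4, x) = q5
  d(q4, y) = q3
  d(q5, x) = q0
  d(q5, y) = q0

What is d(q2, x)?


Looking up transition d(q2, x)

q2


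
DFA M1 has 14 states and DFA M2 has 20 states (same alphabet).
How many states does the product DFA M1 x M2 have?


Product construction pairs every M1 state with every M2 state.
14 * 20 = 280

280


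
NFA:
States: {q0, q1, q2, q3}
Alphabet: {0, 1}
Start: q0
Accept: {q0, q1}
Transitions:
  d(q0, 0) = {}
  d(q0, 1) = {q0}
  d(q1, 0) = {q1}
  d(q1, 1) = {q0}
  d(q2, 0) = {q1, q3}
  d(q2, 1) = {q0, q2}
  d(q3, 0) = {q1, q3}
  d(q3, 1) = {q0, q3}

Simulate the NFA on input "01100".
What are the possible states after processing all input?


Start: {q0}
  --0--> {}
  --1--> {}
  --1--> {}
  --0--> {}
  --0--> {}

{} (empty set, no valid transitions)


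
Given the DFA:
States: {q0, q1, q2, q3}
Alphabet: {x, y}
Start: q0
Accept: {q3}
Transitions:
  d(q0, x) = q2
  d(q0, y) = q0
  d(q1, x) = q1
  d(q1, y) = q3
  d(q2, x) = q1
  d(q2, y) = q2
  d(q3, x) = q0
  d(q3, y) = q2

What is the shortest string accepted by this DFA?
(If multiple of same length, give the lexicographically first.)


BFS by string length (lex-first path to each state shown):
  len 0: q0<-""
  len 1: q0<-"y", q2<-"x"
  len 2: q0<-"yy", q1<-"xx", q2<-"xy"
  len 3: q0<-"yyy", q1<-"xxx", q2<-"xyy", q3<-"xxy"
Found accept state at length 3.

"xxy"


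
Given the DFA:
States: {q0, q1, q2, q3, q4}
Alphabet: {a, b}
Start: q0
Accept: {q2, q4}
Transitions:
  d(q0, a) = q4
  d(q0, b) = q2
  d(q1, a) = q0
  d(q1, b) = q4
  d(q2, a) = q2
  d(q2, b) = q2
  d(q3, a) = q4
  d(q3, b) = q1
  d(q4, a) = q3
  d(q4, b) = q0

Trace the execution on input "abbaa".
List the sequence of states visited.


Input: abbaa
d(q0, a) = q4
d(q4, b) = q0
d(q0, b) = q2
d(q2, a) = q2
d(q2, a) = q2


q0 -> q4 -> q0 -> q2 -> q2 -> q2


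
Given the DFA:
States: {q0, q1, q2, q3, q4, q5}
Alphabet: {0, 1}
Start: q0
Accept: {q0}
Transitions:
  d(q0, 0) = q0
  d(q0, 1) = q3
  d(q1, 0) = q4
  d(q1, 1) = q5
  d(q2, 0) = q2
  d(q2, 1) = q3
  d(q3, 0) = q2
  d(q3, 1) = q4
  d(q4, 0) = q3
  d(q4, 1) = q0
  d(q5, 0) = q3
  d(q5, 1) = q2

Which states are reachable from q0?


BFS from q0:
  layer 0: {q0}
  layer 1: {q3}
  layer 2: {q2, q4}

{q0, q2, q3, q4}


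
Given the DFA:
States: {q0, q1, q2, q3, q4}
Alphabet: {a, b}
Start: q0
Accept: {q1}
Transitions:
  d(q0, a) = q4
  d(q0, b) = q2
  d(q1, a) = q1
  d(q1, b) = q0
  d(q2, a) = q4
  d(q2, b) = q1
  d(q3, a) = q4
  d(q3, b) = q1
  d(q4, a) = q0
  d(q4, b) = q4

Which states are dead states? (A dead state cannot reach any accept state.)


Forward reachability from each state:
  q0 -> reaches accept state q1 (live)
  q1 -> reaches accept state q1 (live)
  q2 -> reaches accept state q1 (live)
  q3 -> reaches accept state q1 (live)
  q4 -> reaches accept state q1 (live)

None (all states can reach an accept state)


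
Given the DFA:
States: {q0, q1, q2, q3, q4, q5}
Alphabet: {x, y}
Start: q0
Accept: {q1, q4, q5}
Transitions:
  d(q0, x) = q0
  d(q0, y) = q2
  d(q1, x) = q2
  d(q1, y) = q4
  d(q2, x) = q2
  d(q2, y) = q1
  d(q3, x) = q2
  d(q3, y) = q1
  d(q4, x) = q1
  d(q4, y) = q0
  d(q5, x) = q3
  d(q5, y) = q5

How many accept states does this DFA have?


Accept states listed: {q1, q4, q5}
Counting: q1(1) q4(2) q5(3)

3


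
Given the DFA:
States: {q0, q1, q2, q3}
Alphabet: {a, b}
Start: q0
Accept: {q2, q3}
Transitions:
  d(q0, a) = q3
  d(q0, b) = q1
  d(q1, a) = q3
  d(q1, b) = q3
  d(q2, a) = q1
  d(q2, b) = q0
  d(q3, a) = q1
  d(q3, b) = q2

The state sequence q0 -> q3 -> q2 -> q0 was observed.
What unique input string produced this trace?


Trace back each transition to find the symbol:
  q0 --[a]--> q3
  q3 --[b]--> q2
  q2 --[b]--> q0

"abb"


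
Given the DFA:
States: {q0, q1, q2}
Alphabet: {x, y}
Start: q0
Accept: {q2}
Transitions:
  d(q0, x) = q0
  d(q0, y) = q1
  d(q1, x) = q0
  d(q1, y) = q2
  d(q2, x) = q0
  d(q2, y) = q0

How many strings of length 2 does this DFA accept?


Enumerating all length-2 strings:
  "xx" -> q0 [reject]
  "xy" -> q1 [reject]
  "yx" -> q0 [reject]
  "yy" -> q2 [accept]

1 out of 4


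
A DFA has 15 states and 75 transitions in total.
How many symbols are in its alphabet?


Each state has exactly one transition per symbol.
|alphabet| = transitions / states = 75 / 15 = 5

5


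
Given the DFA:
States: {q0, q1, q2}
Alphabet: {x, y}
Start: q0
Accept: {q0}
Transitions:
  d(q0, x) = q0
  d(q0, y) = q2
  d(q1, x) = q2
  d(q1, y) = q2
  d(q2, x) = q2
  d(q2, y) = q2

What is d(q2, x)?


Looking up transition d(q2, x)

q2


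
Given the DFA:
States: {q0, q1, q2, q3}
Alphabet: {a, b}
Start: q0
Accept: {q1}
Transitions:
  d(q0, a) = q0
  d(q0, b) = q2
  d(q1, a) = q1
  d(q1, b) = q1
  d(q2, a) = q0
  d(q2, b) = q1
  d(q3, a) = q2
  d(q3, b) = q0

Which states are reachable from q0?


BFS from q0:
  layer 0: {q0}
  layer 1: {q2}
  layer 2: {q1}

{q0, q1, q2}


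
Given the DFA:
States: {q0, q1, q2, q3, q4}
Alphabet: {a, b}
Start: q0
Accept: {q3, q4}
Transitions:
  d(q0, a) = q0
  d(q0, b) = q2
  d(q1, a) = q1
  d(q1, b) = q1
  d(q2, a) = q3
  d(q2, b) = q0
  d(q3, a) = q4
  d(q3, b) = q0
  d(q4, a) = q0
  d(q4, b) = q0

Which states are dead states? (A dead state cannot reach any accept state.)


Forward reachability from each state:
  q0 -> reaches accept state q3 (live)
  q1 -> reaches {q1}, no accept state (dead)
  q2 -> reaches accept state q3 (live)
  q3 -> reaches accept state q3 (live)
  q4 -> reaches accept state q3 (live)

{q1}


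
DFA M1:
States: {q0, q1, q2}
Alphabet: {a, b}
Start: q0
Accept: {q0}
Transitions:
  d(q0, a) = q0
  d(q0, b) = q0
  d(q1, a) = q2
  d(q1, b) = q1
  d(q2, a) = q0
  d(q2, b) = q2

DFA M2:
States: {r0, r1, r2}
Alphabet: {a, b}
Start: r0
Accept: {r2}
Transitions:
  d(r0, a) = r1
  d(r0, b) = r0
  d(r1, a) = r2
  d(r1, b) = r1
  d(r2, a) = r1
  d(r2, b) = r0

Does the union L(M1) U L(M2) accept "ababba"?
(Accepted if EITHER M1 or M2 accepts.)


M1: final=q0 accepted=True
M2: final=r1 accepted=False

Yes, union accepts


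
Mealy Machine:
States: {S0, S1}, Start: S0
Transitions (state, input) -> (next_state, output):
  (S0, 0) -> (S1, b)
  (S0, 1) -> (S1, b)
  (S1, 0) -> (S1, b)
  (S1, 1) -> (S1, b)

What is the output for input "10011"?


Step-by-step:
  (S0, 1) -> (S1, b)
  (S1, 0) -> (S1, b)
  (S1, 0) -> (S1, b)
  (S1, 1) -> (S1, b)
  (S1, 1) -> (S1, b)

"bbbbb"


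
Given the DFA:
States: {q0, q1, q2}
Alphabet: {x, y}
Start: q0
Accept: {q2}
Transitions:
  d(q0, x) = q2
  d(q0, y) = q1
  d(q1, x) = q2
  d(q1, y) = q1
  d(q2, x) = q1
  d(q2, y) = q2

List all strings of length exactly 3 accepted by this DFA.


All strings of length 3: 8 total
Accepted: 4

"xxx", "xyy", "yxy", "yyx"


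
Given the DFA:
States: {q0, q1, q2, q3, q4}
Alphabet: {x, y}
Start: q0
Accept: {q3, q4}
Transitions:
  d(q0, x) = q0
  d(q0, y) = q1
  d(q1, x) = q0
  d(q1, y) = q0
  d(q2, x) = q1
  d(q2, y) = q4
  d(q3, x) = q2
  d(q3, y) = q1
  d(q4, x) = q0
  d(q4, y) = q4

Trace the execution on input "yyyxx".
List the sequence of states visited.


Input: yyyxx
d(q0, y) = q1
d(q1, y) = q0
d(q0, y) = q1
d(q1, x) = q0
d(q0, x) = q0


q0 -> q1 -> q0 -> q1 -> q0 -> q0


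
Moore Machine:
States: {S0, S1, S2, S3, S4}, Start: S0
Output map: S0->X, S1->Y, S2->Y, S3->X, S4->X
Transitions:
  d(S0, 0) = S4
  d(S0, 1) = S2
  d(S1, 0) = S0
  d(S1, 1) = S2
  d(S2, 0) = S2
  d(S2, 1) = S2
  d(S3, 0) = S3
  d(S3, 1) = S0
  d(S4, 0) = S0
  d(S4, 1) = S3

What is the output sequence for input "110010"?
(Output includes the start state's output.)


Start: S0 (output X)
  --1--> S2 (output Y)
  --1--> S2 (output Y)
  --0--> S2 (output Y)
  --0--> S2 (output Y)
  --1--> S2 (output Y)
  --0--> S2 (output Y)

"XYYYYYY"


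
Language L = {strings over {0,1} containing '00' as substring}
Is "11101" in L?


'00' does not occur

No, "11101" is not in L


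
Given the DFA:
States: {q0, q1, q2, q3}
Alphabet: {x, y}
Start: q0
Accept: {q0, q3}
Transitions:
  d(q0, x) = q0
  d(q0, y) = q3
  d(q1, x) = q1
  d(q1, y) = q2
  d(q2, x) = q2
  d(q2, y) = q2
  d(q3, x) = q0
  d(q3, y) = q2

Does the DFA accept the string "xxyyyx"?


Trace: q0 -> q0 -> q0 -> q3 -> q2 -> q2 -> q2
Final state: q2
Accept states: {q0, q3}

No, rejected (final state q2 is not an accept state)


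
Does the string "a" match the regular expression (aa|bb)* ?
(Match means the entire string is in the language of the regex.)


|string| = 1; first = 'a'; last = 'a'

No, "a" does not match (aa|bb)*


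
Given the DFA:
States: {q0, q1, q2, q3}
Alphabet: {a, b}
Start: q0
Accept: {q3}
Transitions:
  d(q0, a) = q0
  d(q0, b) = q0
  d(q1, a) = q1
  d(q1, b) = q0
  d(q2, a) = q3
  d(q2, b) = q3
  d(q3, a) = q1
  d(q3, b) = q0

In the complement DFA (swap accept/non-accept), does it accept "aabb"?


Trace: q0 -> q0 -> q0 -> q0 -> q0
Final: q0
Original accept: {q3}
Complement: q0 is not in original accept

Yes, complement accepts (original rejects)


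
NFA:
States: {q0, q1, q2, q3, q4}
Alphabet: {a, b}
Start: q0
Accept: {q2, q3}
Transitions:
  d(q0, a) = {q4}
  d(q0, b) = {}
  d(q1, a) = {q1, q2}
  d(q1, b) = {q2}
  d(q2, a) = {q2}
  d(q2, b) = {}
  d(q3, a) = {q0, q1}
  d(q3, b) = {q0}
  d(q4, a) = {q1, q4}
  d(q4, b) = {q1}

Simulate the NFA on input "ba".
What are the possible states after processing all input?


Start: {q0}
  --b--> {}
  --a--> {}

{} (empty set, no valid transitions)


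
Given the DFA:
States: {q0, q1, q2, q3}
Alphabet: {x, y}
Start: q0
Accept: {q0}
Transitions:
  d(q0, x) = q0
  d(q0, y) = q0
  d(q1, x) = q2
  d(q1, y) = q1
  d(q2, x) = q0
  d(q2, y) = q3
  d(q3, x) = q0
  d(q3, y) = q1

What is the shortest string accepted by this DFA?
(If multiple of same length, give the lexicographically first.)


BFS by string length (lex-first path to each state shown):
  len 0: q0<-""
Found accept state at length 0.

"" (empty string)


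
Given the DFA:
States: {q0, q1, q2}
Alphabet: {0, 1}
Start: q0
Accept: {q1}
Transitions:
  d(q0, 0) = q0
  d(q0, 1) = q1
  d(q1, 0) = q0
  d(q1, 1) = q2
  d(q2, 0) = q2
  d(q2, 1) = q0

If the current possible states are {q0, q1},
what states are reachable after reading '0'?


Apply transition on '0' from each current state:
  d(q0, 0) = q0
  d(q1, 0) = q0

{q0}


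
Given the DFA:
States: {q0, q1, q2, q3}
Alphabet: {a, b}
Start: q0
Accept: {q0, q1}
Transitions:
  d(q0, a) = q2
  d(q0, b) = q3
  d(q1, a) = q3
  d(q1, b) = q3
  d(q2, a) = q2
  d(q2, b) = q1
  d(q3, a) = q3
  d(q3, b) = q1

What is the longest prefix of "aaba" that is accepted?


Run the DFA, marking each prefix where the state is accepting:
  "" -> q0 [accept]
  "a" -> q2 [reject]
  "aa" -> q2 [reject]
  "aab" -> q1 [accept]
  "aaba" -> q3 [reject]

"aab"


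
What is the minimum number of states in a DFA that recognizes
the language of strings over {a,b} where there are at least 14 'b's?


States: count = 0, 1, ..., 13, and a final '>= 14' state.
Total: 14 + 1 = 15. Accept = '>= 14' state.

15


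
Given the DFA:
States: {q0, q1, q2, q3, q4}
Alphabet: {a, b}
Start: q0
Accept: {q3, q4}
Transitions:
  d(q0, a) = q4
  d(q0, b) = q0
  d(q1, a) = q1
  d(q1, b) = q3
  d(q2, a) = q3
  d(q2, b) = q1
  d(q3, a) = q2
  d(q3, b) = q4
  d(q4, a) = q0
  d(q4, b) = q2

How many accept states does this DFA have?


Accept states listed: {q3, q4}
Counting: q3(1) q4(2)

2


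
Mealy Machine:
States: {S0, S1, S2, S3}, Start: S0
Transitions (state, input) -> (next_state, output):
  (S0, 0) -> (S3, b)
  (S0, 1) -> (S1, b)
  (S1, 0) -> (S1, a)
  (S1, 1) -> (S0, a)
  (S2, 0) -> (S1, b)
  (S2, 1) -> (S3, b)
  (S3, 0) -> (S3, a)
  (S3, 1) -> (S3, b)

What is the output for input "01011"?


Step-by-step:
  (S0, 0) -> (S3, b)
  (S3, 1) -> (S3, b)
  (S3, 0) -> (S3, a)
  (S3, 1) -> (S3, b)
  (S3, 1) -> (S3, b)

"bbabb"


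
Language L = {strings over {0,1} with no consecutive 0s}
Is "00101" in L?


'00' occurs at index 0

No, "00101" is not in L


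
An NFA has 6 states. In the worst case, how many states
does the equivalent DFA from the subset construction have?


Subset construction: one DFA state per subset of NFA states.
2^6 = 64

64


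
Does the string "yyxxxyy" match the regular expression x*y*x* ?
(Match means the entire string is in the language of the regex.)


|string| = 7; first = 'y'; last = 'y'

No, "yyxxxyy" does not match x*y*x*


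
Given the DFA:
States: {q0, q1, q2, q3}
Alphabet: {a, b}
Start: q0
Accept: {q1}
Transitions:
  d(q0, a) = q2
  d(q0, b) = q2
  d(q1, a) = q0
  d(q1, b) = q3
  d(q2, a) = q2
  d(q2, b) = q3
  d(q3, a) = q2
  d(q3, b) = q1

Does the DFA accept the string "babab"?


Trace: q0 -> q2 -> q2 -> q3 -> q2 -> q3
Final state: q3
Accept states: {q1}

No, rejected (final state q3 is not an accept state)


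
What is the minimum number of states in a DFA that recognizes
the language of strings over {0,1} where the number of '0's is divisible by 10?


States track (count of '0') mod 10.
Need 10 states: one per remainder 0..9; accept = remainder 0.

10


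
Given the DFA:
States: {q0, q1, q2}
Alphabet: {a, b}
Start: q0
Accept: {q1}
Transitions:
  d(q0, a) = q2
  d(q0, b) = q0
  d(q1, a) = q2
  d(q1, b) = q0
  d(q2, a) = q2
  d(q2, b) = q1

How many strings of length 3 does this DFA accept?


Enumerating all length-3 strings:
  "aaa" -> q2 [reject]
  "aab" -> q1 [accept]
  "aba" -> q2 [reject]
  "abb" -> q0 [reject]
  "baa" -> q2 [reject]
  "bab" -> q1 [accept]
  "bba" -> q2 [reject]
  "bbb" -> q0 [reject]

2 out of 8


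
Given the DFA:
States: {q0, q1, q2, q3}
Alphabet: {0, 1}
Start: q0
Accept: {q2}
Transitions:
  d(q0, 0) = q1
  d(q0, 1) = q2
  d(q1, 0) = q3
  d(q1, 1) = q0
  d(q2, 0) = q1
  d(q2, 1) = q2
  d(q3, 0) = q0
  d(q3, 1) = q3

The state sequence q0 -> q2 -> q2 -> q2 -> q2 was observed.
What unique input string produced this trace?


Trace back each transition to find the symbol:
  q0 --[1]--> q2
  q2 --[1]--> q2
  q2 --[1]--> q2
  q2 --[1]--> q2

"1111"


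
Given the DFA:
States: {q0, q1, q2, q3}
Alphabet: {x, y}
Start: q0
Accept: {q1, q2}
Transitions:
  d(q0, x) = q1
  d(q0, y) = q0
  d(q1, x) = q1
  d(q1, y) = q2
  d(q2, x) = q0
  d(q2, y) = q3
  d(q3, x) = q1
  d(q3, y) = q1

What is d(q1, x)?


Looking up transition d(q1, x)

q1


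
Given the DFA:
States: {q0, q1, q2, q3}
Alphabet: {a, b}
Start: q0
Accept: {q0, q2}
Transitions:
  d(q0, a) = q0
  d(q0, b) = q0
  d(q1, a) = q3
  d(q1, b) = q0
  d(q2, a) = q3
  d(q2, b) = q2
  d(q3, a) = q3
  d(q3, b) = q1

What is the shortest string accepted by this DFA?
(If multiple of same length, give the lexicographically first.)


BFS by string length (lex-first path to each state shown):
  len 0: q0<-""
Found accept state at length 0.

"" (empty string)


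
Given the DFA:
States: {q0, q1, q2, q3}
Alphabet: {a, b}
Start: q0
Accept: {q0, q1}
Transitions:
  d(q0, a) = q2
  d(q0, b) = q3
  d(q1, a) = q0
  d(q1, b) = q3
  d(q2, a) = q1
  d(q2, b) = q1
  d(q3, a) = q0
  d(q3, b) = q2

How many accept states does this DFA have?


Accept states listed: {q0, q1}
Counting: q0(1) q1(2)

2


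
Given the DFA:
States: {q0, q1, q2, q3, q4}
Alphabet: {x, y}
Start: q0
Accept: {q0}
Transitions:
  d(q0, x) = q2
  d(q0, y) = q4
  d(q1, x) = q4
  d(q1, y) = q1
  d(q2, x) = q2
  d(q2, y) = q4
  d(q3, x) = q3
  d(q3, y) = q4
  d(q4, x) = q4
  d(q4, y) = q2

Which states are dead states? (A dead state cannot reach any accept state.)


Forward reachability from each state:
  q0 -> reaches accept state q0 (live)
  q1 -> reaches {q1, q2, q4}, no accept state (dead)
  q2 -> reaches {q2, q4}, no accept state (dead)
  q3 -> reaches {q2, q3, q4}, no accept state (dead)
  q4 -> reaches {q2, q4}, no accept state (dead)

{q1, q2, q3, q4}


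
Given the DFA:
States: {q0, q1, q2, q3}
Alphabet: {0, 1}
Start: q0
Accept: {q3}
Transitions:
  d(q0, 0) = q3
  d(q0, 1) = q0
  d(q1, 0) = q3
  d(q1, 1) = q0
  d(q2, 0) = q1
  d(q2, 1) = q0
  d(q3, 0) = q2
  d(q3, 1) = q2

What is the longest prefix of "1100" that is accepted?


Run the DFA, marking each prefix where the state is accepting:
  "" -> q0 [reject]
  "1" -> q0 [reject]
  "11" -> q0 [reject]
  "110" -> q3 [accept]
  "1100" -> q2 [reject]

"110"


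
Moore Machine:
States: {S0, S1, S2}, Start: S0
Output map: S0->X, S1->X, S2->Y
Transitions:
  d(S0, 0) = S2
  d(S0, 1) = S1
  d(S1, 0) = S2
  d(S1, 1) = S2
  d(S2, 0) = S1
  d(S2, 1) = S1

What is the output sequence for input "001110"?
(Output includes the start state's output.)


Start: S0 (output X)
  --0--> S2 (output Y)
  --0--> S1 (output X)
  --1--> S2 (output Y)
  --1--> S1 (output X)
  --1--> S2 (output Y)
  --0--> S1 (output X)

"XYXYXYX"


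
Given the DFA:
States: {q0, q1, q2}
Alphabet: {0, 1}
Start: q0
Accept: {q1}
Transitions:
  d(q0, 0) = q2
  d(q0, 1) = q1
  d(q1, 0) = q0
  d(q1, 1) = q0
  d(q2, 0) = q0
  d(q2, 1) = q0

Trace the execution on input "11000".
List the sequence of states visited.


Input: 11000
d(q0, 1) = q1
d(q1, 1) = q0
d(q0, 0) = q2
d(q2, 0) = q0
d(q0, 0) = q2


q0 -> q1 -> q0 -> q2 -> q0 -> q2


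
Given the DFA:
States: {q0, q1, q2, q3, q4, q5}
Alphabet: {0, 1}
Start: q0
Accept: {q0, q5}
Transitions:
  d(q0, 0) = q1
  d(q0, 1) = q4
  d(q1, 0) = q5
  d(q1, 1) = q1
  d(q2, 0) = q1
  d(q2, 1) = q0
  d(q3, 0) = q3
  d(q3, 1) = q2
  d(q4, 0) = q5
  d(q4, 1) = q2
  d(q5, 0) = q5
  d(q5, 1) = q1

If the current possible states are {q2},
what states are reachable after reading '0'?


Apply transition on '0' from each current state:
  d(q2, 0) = q1

{q1}


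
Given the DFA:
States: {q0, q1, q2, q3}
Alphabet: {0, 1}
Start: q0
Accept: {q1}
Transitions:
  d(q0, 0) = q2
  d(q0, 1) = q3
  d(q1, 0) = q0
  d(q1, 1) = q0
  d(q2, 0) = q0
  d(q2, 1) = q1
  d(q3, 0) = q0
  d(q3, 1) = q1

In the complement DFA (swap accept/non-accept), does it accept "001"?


Trace: q0 -> q2 -> q0 -> q3
Final: q3
Original accept: {q1}
Complement: q3 is not in original accept

Yes, complement accepts (original rejects)


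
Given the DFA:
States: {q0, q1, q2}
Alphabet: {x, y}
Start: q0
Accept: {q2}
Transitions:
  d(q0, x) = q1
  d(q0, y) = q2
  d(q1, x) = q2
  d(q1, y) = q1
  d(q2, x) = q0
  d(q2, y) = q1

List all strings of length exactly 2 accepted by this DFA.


All strings of length 2: 4 total
Accepted: 1

"xx"


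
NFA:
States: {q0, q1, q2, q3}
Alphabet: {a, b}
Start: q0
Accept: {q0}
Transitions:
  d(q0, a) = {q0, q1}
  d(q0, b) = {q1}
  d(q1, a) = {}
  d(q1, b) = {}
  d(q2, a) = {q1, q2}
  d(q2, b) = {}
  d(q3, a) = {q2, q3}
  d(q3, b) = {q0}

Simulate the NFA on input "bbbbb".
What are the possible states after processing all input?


Start: {q0}
  --b--> {q1}
  --b--> {}
  --b--> {}
  --b--> {}
  --b--> {}

{} (empty set, no valid transitions)


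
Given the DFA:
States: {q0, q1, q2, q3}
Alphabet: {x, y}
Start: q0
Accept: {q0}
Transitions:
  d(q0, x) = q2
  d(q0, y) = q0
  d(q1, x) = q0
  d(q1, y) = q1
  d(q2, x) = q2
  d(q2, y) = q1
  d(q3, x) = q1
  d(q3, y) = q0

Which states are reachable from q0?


BFS from q0:
  layer 0: {q0}
  layer 1: {q2}
  layer 2: {q1}

{q0, q1, q2}


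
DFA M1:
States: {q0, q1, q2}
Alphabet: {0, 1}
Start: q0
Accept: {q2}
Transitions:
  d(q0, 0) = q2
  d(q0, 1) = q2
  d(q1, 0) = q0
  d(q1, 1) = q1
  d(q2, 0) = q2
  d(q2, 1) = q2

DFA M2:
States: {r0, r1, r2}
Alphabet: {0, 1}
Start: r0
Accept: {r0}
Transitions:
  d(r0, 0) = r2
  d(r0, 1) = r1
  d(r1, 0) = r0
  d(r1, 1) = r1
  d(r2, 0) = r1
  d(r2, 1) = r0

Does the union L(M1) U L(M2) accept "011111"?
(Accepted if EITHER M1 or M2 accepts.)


M1: final=q2 accepted=True
M2: final=r1 accepted=False

Yes, union accepts


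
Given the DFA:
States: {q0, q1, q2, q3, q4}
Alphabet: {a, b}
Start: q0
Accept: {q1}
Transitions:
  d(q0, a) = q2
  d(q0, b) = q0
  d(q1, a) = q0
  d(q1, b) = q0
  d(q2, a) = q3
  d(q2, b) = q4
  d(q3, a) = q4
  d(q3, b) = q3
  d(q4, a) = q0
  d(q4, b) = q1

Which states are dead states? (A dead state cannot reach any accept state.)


Forward reachability from each state:
  q0 -> reaches accept state q1 (live)
  q1 -> reaches accept state q1 (live)
  q2 -> reaches accept state q1 (live)
  q3 -> reaches accept state q1 (live)
  q4 -> reaches accept state q1 (live)

None (all states can reach an accept state)


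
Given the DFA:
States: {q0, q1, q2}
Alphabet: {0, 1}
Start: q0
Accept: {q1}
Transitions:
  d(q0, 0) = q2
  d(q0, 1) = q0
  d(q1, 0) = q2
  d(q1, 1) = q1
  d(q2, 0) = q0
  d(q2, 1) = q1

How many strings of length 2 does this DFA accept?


Enumerating all length-2 strings:
  "00" -> q0 [reject]
  "01" -> q1 [accept]
  "10" -> q2 [reject]
  "11" -> q0 [reject]

1 out of 4


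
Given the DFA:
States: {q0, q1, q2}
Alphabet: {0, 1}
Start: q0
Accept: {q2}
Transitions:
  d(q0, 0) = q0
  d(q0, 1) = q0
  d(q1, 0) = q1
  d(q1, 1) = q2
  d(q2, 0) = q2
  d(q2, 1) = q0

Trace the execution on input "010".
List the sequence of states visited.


Input: 010
d(q0, 0) = q0
d(q0, 1) = q0
d(q0, 0) = q0


q0 -> q0 -> q0 -> q0


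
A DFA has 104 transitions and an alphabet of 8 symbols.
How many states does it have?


Each state has exactly one transition per symbol.
states = transitions / |alphabet| = 104 / 8 = 13

13


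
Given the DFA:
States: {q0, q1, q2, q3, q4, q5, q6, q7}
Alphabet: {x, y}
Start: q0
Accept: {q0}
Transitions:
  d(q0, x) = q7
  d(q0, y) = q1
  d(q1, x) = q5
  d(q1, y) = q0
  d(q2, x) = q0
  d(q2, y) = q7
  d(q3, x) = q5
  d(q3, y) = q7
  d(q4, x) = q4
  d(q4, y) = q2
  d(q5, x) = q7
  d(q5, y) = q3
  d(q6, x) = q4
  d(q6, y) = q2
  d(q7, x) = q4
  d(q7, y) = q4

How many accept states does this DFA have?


Accept states listed: {q0}
Counting: q0(1)

1


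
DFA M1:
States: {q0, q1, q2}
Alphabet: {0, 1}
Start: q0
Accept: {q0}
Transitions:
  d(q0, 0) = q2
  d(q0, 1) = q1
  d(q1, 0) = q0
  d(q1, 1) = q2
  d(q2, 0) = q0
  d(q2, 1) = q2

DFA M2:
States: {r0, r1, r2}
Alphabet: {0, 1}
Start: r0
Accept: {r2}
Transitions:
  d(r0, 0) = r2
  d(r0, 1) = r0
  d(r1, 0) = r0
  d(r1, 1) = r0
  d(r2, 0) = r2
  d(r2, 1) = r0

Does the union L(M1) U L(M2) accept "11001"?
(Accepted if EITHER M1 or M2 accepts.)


M1: final=q2 accepted=False
M2: final=r0 accepted=False

No, union rejects (neither accepts)


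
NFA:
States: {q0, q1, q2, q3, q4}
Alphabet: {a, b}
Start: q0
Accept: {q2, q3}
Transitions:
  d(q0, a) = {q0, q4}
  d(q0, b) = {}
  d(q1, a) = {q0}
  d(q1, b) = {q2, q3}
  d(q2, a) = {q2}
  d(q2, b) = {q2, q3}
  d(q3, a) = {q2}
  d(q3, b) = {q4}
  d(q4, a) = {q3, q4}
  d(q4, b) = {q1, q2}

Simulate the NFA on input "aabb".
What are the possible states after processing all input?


Start: {q0}
  --a--> {q0, q4}
  --a--> {q0, q3, q4}
  --b--> {q1, q2, q4}
  --b--> {q1, q2, q3}

{q1, q2, q3}


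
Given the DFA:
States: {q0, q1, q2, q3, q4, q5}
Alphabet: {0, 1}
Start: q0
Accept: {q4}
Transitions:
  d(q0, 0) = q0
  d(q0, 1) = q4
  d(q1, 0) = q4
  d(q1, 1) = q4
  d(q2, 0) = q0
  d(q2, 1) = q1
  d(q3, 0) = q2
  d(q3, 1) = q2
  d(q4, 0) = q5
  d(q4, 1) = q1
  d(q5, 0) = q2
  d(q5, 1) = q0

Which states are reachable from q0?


BFS from q0:
  layer 0: {q0}
  layer 1: {q4}
  layer 2: {q1, q5}
  layer 3: {q2}

{q0, q1, q2, q4, q5}


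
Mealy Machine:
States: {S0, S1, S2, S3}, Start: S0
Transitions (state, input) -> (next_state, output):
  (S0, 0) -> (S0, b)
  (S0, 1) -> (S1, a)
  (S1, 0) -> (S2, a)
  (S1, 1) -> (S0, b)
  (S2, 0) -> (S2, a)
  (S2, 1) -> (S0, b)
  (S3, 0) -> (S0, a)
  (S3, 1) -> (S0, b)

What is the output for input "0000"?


Step-by-step:
  (S0, 0) -> (S0, b)
  (S0, 0) -> (S0, b)
  (S0, 0) -> (S0, b)
  (S0, 0) -> (S0, b)

"bbbb"


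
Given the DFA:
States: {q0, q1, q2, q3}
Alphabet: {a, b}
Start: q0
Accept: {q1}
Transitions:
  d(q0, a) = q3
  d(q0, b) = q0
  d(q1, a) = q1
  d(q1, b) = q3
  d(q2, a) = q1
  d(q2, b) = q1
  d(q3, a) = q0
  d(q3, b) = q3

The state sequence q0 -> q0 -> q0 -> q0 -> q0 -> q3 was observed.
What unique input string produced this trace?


Trace back each transition to find the symbol:
  q0 --[b]--> q0
  q0 --[b]--> q0
  q0 --[b]--> q0
  q0 --[b]--> q0
  q0 --[a]--> q3

"bbbba"


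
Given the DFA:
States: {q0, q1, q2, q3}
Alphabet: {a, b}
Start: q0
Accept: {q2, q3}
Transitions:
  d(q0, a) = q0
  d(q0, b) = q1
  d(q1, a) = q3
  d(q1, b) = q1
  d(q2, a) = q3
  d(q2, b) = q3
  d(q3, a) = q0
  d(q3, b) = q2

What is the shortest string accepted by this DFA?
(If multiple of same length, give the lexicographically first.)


BFS by string length (lex-first path to each state shown):
  len 0: q0<-""
  len 1: q0<-"a", q1<-"b"
  len 2: q0<-"aa", q1<-"ab", q3<-"ba"
Found accept state at length 2.

"ba"


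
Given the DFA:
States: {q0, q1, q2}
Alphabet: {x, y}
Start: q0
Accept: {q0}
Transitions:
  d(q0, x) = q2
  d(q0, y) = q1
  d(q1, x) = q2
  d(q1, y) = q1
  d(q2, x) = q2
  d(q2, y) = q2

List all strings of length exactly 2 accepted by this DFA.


All strings of length 2: 4 total
Accepted: 0

None


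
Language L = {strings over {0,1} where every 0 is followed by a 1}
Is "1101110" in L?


'00' present: False; ends with '0': True

No, "1101110" is not in L


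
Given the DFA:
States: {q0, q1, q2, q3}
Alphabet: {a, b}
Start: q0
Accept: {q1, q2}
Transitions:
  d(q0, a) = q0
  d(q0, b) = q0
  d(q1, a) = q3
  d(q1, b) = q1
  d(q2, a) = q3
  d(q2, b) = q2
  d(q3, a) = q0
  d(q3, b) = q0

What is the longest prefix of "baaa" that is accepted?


Run the DFA, marking each prefix where the state is accepting:
  "" -> q0 [reject]
  "b" -> q0 [reject]
  "ba" -> q0 [reject]
  "baa" -> q0 [reject]
  "baaa" -> q0 [reject]

No prefix is accepted


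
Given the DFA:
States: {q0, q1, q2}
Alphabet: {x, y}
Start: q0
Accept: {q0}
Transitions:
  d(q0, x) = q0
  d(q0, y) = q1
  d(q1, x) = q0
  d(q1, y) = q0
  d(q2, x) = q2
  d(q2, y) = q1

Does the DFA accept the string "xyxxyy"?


Trace: q0 -> q0 -> q1 -> q0 -> q0 -> q1 -> q0
Final state: q0
Accept states: {q0}

Yes, accepted (final state q0 is an accept state)


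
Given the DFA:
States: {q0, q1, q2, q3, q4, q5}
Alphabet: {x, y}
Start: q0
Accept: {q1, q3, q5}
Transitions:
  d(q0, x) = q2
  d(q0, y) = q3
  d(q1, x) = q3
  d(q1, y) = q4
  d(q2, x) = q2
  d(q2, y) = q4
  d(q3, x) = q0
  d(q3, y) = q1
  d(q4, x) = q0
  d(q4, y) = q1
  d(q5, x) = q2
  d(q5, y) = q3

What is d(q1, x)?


Looking up transition d(q1, x)

q3


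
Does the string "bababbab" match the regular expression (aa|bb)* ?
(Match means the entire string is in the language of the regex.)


|string| = 8; first = 'b'; last = 'b'

No, "bababbab" does not match (aa|bb)*


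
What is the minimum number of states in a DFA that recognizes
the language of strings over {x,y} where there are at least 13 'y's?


States: count = 0, 1, ..., 12, and a final '>= 13' state.
Total: 13 + 1 = 14. Accept = '>= 13' state.

14


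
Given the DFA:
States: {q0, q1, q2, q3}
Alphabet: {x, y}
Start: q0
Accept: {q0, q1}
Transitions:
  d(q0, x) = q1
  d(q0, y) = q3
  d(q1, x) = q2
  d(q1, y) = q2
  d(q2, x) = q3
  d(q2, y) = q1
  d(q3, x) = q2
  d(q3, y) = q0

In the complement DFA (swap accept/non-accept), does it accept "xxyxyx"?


Trace: q0 -> q1 -> q2 -> q1 -> q2 -> q1 -> q2
Final: q2
Original accept: {q0, q1}
Complement: q2 is not in original accept

Yes, complement accepts (original rejects)


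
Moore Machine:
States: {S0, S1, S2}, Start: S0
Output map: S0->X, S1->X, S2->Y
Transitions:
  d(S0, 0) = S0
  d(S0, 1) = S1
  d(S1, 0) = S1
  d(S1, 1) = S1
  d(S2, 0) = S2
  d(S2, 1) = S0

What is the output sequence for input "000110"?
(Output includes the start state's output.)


Start: S0 (output X)
  --0--> S0 (output X)
  --0--> S0 (output X)
  --0--> S0 (output X)
  --1--> S1 (output X)
  --1--> S1 (output X)
  --0--> S1 (output X)

"XXXXXXX"
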